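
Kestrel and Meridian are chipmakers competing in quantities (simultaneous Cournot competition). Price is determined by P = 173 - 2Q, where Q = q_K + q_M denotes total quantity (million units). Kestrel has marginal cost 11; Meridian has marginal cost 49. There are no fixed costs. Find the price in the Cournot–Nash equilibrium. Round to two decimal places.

77.67

Kestrel's profit: π_K = (173 - 2Q)q_K - (11q_K). Setting ∂π_K/∂q_K = 0: 162 - 4q_K - 2(q_M) = 0.
Meridian's profit: π_M = (173 - 2Q)q_M - (49q_M). Setting ∂π_M/∂q_M = 0: 124 - 4q_M - 2(q_K) = 0.
Best responses: q_K = (162 - 2q_M)/4, q_M = (124 - 2q_K)/4.
Solving the pair: q_K = 100/3, q_M = 43/3.
Total output Q = 143/3, so price P = 173 - 2·(143/3) = 233/3.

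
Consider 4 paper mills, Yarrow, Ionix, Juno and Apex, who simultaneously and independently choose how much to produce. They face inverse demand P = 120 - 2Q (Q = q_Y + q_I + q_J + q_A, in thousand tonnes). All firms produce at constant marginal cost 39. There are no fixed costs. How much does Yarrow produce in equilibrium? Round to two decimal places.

A representative firm's profit is π_i = q_i(120 - 2Q) - 39q_i.
Setting ∂π_i/∂q_i = 0 with rivals' quantities fixed: 81 - 4q_i - 2·Σ_{j≠i} q_j = 0.
With identical firms every q_j equals q_i, so Σ_{j≠i} q_j = 3q_i and 81 = 10q_i, giving q_i = 81/10.

8.10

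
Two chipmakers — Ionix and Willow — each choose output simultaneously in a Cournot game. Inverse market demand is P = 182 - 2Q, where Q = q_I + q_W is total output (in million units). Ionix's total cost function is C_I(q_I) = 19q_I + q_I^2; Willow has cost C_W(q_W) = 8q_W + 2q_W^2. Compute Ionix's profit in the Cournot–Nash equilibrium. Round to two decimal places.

1416.22

Ionix's profit: π_I = (182 - 2Q)q_I - (19q_I + q_I²). Setting ∂π_I/∂q_I = 0: 163 - 6q_I - 2(q_W) = 0.
Willow's first-order condition: 174 - 8q_W - 2(q_I) = 0.
Best responses: q_I = (163 - 2q_W)/6, q_W = (174 - 2q_I)/8.
Solving the pair: q_I = 239/11, q_W = 359/22.
Price P = 182 - 2·(837/22) = 1165/11.
Ionix's profit: (1165/11)·(239/11) - 19·(239/11) - (239/11)² = 1416.2231.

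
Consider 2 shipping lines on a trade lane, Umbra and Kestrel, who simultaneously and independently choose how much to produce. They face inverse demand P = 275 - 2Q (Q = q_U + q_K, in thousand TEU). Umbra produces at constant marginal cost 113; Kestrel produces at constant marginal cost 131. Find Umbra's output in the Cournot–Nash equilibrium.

Umbra's profit: π_U = (275 - 2Q)q_U - (113q_U). Setting ∂π_U/∂q_U = 0: 162 - 4q_U - 2(q_K) = 0.
Kestrel's first-order condition: 144 - 4q_K - 2(q_U) = 0.
So q_U = (162 - 2q_K)/4 and q_K = (144 - 2q_U)/4.
Substituting one into the other gives q_U = 30 and q_K = 21.

30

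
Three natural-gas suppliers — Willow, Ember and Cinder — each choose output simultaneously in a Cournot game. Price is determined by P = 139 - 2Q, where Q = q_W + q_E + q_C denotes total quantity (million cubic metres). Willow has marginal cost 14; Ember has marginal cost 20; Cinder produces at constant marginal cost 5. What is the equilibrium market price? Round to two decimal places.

44.50

Willow's profit: π_W = (139 - 2Q)q_W - (14q_W). Setting ∂π_W/∂q_W = 0: 125 - 4q_W - 2(q_E + q_C) = 0.
Ember's profit: π_E = (139 - 2Q)q_E - (20q_E). Setting ∂π_E/∂q_E = 0: 119 - 4q_E - 2(q_W + q_C) = 0.
Cinder's first-order condition: 134 - 4q_C - 2(q_W + q_E) = 0.
Summing all 3 equations gives 378 − 8Q = 0, hence Q = 189/4.
Back-substituting: q_W = (125 − 189/2)/2 = 61/4, q_E = (119 − 189/2)/2 = 49/4, q_C = (134 − 189/2)/2 = 79/4.
Total output Q = 189/4, so price P = 139 - 2·(189/4) = 89/2.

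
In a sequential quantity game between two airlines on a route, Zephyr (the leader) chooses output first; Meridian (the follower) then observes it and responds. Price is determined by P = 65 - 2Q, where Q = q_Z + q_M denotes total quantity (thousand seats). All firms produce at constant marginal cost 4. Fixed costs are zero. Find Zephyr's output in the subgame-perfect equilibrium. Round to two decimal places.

15.25

The follower Meridian best-responds to any q_Z: π_M = (65 - 2Q)q_M - 4q_M.
∂π_M/∂q_M = 61 - 2q_Z - 4q_M = 0 gives the reaction function q_M = (61 - 2q_Z)/4.
The leader anticipates this reaction. Substituting into P = 65 - 2Q gives P = 69/2 - q_Z, so π_Z = (69/2 - q_Z)q_Z - 4q_Z.
The leader's first-order condition 61/2 - 2q_Z = 0 yields q_Z = 61/4.
Then q_M = (61 - 2·(61/4))/4 = 61/8.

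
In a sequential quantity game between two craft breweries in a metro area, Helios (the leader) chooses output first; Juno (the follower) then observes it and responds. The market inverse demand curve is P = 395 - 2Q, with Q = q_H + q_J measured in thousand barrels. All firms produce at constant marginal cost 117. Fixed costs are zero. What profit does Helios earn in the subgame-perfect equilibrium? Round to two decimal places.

4830.25

The follower Juno best-responds to any q_H: π_J = (395 - 2Q)q_J - 117q_J.
Setting the follower's marginal profit to zero, 278 - 2q_H - 4q_J = 0, i.e. q_J = (278 - 2q_H)/4.
Helios substitutes q_J(q_H) into its own profit: π_H = q_H(395 - 2q_H - (278 - 2q_H)/2) - 117q_H = (256 - q_H)q_H - 117q_H.
Leader FOC: 139 - 2q_H = 0, so q_H = 139/2.
Then q_J = (278 - 2·(139/2))/4 = 139/4.
Price P = 395 - 2·(417/4) = 373/2.
Helios's profit: (373/2 - 117)·(139/2) = 4830.2500.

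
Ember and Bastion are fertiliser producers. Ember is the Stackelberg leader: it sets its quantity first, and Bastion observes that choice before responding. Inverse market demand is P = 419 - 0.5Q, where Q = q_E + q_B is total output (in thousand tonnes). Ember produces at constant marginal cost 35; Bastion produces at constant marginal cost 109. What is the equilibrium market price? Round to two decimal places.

149.50

The follower Bastion best-responds to any q_E: π_B = (419 - 0.5Q)q_B - 109q_B.
Setting the follower's marginal profit to zero, 310 - (1/2)q_E - q_B = 0, i.e. q_B = (310 - (1/2)q_E).
Ember substitutes q_B(q_E) into its own profit: π_E = q_E(419 - (1/2)q_E - (310 - (1/2)q_E)/2) - 35q_E = (264 - (1/4)q_E)q_E - 35q_E.
Leader FOC: 229 - (1/2)q_E = 0, so q_E = 458.
Then q_B = (310 - (1/2)·458) = 81.
Total output Q = 539, so price P = 419 - (1/2)·539 = 299/2.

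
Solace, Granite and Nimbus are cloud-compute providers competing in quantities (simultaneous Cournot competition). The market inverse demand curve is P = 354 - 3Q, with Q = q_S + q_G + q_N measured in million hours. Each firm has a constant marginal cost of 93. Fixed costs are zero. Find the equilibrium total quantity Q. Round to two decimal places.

A representative firm's profit is π_i = q_i(354 - 3Q) - 93q_i.
First-order condition (treating rivals' output as given): 261 - 6q_i - 3·Σ_{j≠i} q_j = 0.
By symmetry each firm produces the same amount; substituting Σ_{j≠i} q_j = 2q_i yields q_i = 261/12 = 87/4.
Total output Q = 87/4 + 87/4 + 87/4 = 261/4.

65.25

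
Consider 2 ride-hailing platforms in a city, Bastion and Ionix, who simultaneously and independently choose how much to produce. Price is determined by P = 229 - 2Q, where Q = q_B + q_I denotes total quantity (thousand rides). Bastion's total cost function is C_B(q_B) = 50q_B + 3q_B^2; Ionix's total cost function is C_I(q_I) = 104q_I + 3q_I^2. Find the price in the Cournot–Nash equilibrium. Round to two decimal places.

Bastion's profit: π_B = (229 - 2Q)q_B - (50q_B + 3q_B²). Setting ∂π_B/∂q_B = 0: 179 - 10q_B - 2(q_I) = 0.
Ionix's profit: π_I = (229 - 2Q)q_I - (104q_I + 3q_I²). Setting ∂π_I/∂q_I = 0: 125 - 10q_I - 2(q_B) = 0.
Best responses: q_B = (179 - 2q_I)/10, q_I = (125 - 2q_B)/10.
Substituting one into the other gives q_B = 385/24 and q_I = 223/24.
Total output Q = 76/3, so price P = 229 - 2·(76/3) = 535/3.

178.33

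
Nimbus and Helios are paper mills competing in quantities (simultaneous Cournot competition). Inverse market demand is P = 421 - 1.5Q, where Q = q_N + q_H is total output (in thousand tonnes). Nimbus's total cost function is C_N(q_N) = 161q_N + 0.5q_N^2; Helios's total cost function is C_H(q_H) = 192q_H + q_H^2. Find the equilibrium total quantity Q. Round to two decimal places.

83.52

Nimbus's profit: π_N = (421 - 1.5Q)q_N - (161q_N + (1/2)q_N²). Setting ∂π_N/∂q_N = 0: 260 - 4q_N - (3/2)(q_H) = 0.
Helios's first-order condition: 229 - 5q_H - (3/2)(q_N) = 0.
Rearranging gives the reaction functions q_N = (260 - (3/2)q_H)/4 and q_H = (229 - (3/2)q_N)/5.
Solving the pair: q_N = 53.8873, q_H = 29.6338.
Total output Q = 53.8873 + 29.6338 = 83.5211.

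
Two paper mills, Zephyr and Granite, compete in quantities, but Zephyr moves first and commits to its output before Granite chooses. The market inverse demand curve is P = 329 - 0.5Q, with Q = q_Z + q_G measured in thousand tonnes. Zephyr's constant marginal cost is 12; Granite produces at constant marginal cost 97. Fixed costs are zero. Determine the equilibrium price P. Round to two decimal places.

Solve by backward induction. Given q_Z, the follower Granite maximises π_G = (329 - (1/2)q_Z - (1/2)q_G)q_G - 97q_G.
∂π_G/∂q_G = 232 - (1/2)q_Z - q_G = 0 gives the reaction function q_G = (232 - (1/2)q_Z).
The leader anticipates this reaction. Substituting into P = 329 - 0.5Q gives P = 213 - (1/4)q_Z, so π_Z = (213 - (1/4)q_Z)q_Z - 12q_Z.
Leader FOC: 201 - (1/2)q_Z = 0, so q_Z = 402.
Then q_G = (232 - (1/2)·402) = 31.
Total output Q = 433, so price P = 329 - (1/2)·433 = 225/2.

112.50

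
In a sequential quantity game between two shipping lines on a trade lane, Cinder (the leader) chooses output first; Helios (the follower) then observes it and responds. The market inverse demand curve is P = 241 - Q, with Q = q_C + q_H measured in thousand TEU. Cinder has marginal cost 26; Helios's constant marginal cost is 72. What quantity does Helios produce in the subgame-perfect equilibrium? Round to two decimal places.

The follower Helios best-responds to any q_C: π_H = (241 - Q)q_H - 72q_H.
∂π_H/∂q_H = 169 - q_C - 2q_H = 0 gives the reaction function q_H = (169 - q_C)/2.
Cinder substitutes q_H(q_C) into its own profit: π_C = q_C(241 - q_C - (169 - q_C)/2) - 26q_C = (313/2 - (1/2)q_C)q_C - 26q_C.
The leader's first-order condition 261/2 - q_C = 0 yields q_C = 261/2.
Then q_H = (169 - 261/2)/2 = 77/4.

19.25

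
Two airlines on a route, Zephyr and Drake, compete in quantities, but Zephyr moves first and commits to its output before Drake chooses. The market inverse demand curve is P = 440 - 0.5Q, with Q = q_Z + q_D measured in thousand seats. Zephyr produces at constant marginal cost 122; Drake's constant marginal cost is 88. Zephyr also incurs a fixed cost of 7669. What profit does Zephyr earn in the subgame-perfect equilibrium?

12495

The follower Drake best-responds to any q_Z: π_D = (440 - 0.5Q)q_D - 88q_D.
Setting the follower's marginal profit to zero, 352 - (1/2)q_Z - q_D = 0, i.e. q_D = (352 - (1/2)q_Z).
The leader anticipates this reaction. Substituting into P = 440 - 0.5Q gives P = 264 - (1/4)q_Z, so π_Z = (264 - (1/4)q_Z)q_Z - 122q_Z.
Maximising: ∂π_Z/∂q_Z = 142 - (1/2)q_Z = 0, giving q_Z = 284.
Then q_D = (352 - (1/2)·284) = 210.
Price P = 440 - (1/2)·494 = 193.
Zephyr's profit: (193 - 122)·284 - 7669 = 12495.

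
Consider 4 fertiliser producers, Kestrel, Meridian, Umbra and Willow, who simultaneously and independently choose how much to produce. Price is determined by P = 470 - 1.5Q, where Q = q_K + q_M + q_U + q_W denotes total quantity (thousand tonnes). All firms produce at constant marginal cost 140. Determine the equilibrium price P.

206

Each firm earns π_i = (470 - 1.5Q)q_i - 140q_i.
First-order condition (treating rivals' output as given): 330 - 3q_i - (3/2)·Σ_{j≠i} q_j = 0.
With identical firms every q_j equals q_i, so Σ_{j≠i} q_j = 3q_i and 330 = (15/2)q_i, giving q_i = 44.
Total output Q = 176, so price P = 470 - (3/2)·176 = 206.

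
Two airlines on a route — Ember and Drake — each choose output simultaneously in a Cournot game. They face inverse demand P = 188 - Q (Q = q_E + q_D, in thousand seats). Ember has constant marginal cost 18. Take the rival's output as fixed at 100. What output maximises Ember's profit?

With the rival's output fixed at 100, Ember's profit is π_E = (188 - 100 - q_E)q_E - (18q_E) = (88 - q_E)q_E - (18q_E).
∂π_E/∂q_E = 70 - 2q_E = 0, so q_E = 35.

35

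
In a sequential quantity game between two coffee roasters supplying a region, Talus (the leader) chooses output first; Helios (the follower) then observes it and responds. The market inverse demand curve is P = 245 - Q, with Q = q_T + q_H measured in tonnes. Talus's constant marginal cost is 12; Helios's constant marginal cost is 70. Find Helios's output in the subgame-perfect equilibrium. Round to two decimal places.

The follower Helios best-responds to any q_T: π_H = (245 - Q)q_H - 70q_H.
Follower FOC: 175 - q_T - 2q_H = 0, so q_H(q_T) = (175 - q_T)/2.
The leader anticipates this reaction. Substituting into P = 245 - Q gives P = 315/2 - (1/2)q_T, so π_T = (315/2 - (1/2)q_T)q_T - 12q_T.
Leader FOC: 291/2 - q_T = 0, so q_T = 291/2.
Then q_H = (175 - 291/2)/2 = 59/4.

14.75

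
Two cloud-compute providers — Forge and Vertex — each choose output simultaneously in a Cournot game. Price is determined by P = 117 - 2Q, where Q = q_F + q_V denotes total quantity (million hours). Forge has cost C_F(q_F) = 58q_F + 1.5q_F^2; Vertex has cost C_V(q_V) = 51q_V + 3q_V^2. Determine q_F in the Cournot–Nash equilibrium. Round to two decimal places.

Forge's profit: π_F = (117 - 2Q)q_F - (58q_F + (3/2)q_F²). Setting ∂π_F/∂q_F = 0: 59 - 7q_F - 2(q_V) = 0.
Vertex's first-order condition: 66 - 10q_V - 2(q_F) = 0.
Rearranging gives the reaction functions q_F = (59 - 2q_V)/7 and q_V = (66 - 2q_F)/10.
Substituting one into the other gives q_F = 229/33 and q_V = 172/33.

6.94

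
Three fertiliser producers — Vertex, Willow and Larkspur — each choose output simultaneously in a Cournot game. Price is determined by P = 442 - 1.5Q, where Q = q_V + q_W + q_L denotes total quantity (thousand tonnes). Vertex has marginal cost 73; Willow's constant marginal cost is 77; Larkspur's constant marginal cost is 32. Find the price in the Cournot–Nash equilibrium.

156

Vertex's profit: π_V = (442 - 1.5Q)q_V - (73q_V). Setting ∂π_V/∂q_V = 0: 369 - 3q_V - (3/2)(q_W + q_L) = 0.
Willow's first-order condition: 365 - 3q_W - (3/2)(q_V + q_L) = 0.
Larkspur's first-order condition: 410 - 3q_L - (3/2)(q_V + q_W) = 0.
Adding the 3 conditions: 1144 − 3Q − 3Q = 0, i.e. Q = 572/3.
Back-substituting: q_V = (369 − 286)/(3/2) = 166/3, q_W = (365 − 286)/(3/2) = 158/3, q_L = (410 − 286)/(3/2) = 248/3.
Total output Q = 572/3, so price P = 442 - (3/2)·(572/3) = 156.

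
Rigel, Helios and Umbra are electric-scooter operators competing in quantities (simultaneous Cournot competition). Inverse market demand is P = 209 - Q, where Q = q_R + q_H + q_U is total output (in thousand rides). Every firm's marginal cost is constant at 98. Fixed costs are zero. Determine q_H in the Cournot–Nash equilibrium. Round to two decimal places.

27.75

A representative firm's profit is π_i = q_i(209 - Q) - 98q_i.
First-order condition (treating rivals' output as given): 111 - 2q_i - Σ_{j≠i} q_j = 0.
By symmetry each firm produces the same amount; substituting Σ_{j≠i} q_j = 2q_i yields q_i = 111/4.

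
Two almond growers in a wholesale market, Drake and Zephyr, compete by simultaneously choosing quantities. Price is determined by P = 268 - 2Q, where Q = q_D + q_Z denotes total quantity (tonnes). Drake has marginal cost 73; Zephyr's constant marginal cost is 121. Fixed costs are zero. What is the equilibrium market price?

154

Drake's profit: π_D = (268 - 2Q)q_D - (73q_D). Setting ∂π_D/∂q_D = 0: 195 - 4q_D - 2(q_Z) = 0.
Zephyr's first-order condition: 147 - 4q_Z - 2(q_D) = 0.
So q_D = (195 - 2q_Z)/4 and q_Z = (147 - 2q_D)/4.
Substituting one into the other gives q_D = 81/2 and q_Z = 33/2.
Total output Q = 57, so price P = 268 - 2·57 = 154.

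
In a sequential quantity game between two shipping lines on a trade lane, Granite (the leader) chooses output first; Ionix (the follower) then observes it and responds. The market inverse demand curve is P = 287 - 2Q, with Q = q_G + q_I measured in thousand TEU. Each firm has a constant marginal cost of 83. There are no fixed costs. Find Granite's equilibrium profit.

Solve by backward induction. Given q_G, the follower Ionix maximises π_I = (287 - 2q_G - 2q_I)q_I - 83q_I.
Follower FOC: 204 - 2q_G - 4q_I = 0, so q_I(q_G) = (204 - 2q_G)/4.
The leader anticipates this reaction. Substituting into P = 287 - 2Q gives P = 185 - q_G, so π_G = (185 - q_G)q_G - 83q_G.
Leader FOC: 102 - 2q_G = 0, so q_G = 51.
Then q_I = (204 - 2·51)/4 = 51/2.
Price P = 287 - 2·(153/2) = 134.
Granite's profit: (134 - 83)·51 = 2601.

2601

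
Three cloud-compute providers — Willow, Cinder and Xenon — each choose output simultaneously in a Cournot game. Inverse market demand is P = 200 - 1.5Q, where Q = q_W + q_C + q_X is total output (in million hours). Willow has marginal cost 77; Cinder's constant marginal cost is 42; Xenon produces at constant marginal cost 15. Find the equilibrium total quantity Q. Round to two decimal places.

77.67

Willow's profit: π_W = (200 - 1.5Q)q_W - (77q_W). Setting ∂π_W/∂q_W = 0: 123 - 3q_W - (3/2)(q_C + q_X) = 0.
Cinder's first-order condition: 158 - 3q_C - (3/2)(q_W + q_X) = 0.
Xenon's profit: π_X = (200 - 1.5Q)q_X - (15q_X). Setting ∂π_X/∂q_X = 0: 185 - 3q_X - (3/2)(q_W + q_C) = 0.
Adding the 3 conditions: 466 − 3Q − 3Q = 0, i.e. Q = 233/3.
Back-substituting: q_W = (123 − 233/2)/(3/2) = 13/3, q_C = (158 − 233/2)/(3/2) = 83/3, q_X = (185 − 233/2)/(3/2) = 137/3.
Total output Q = 13/3 + 83/3 + 137/3 = 233/3.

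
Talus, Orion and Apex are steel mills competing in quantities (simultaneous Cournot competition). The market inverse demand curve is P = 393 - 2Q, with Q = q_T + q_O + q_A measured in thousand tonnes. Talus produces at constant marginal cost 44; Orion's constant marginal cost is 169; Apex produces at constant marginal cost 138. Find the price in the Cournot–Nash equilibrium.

186

Talus's profit: π_T = (393 - 2Q)q_T - (44q_T). Setting ∂π_T/∂q_T = 0: 349 - 4q_T - 2(q_O + q_A) = 0.
Orion's first-order condition: 224 - 4q_O - 2(q_T + q_A) = 0.
Apex's first-order condition: 255 - 4q_A - 2(q_T + q_O) = 0.
Adding the 3 conditions: 828 − 4Q − 4Q = 0, i.e. Q = 207/2.
Back-substituting: q_T = (349 − 207)/2 = 71, q_O = (224 − 207)/2 = 17/2, q_A = (255 − 207)/2 = 24.
Total output Q = 207/2, so price P = 393 - 2·(207/2) = 186.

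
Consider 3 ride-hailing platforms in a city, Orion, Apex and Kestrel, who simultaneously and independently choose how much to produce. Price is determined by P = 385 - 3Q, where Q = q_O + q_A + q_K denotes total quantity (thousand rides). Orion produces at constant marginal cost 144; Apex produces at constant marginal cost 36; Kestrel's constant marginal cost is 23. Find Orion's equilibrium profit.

Orion's profit: π_O = (385 - 3Q)q_O - (144q_O). Setting ∂π_O/∂q_O = 0: 241 - 6q_O - 3(q_A + q_K) = 0.
Apex's first-order condition: 349 - 6q_A - 3(q_O + q_K) = 0.
Kestrel's profit: π_K = (385 - 3Q)q_K - (23q_K). Setting ∂π_K/∂q_K = 0: 362 - 6q_K - 3(q_O + q_A) = 0.
Adding the 3 conditions: 952 − 6Q − 6Q = 0, i.e. Q = 238/3.
Back-substituting: q_O = (241 − 238)/3 = 1, q_A = (349 − 238)/3 = 37, q_K = (362 − 238)/3 = 124/3.
Price P = 385 - 3·(238/3) = 147.
Orion's profit: (147 - 144)·1 = 3.

3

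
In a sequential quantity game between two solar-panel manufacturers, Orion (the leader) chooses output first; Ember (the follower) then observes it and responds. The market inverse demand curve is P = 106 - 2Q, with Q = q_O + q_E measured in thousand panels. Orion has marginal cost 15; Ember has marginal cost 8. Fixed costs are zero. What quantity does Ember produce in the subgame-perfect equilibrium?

14

Solve by backward induction. Given q_O, the follower Ember maximises π_E = (106 - 2q_O - 2q_E)q_E - 8q_E.
Setting the follower's marginal profit to zero, 98 - 2q_O - 4q_E = 0, i.e. q_E = (98 - 2q_O)/4.
The leader anticipates this reaction. Substituting into P = 106 - 2Q gives P = 57 - q_O, so π_O = (57 - q_O)q_O - 15q_O.
Maximising: ∂π_O/∂q_O = 42 - 2q_O = 0, giving q_O = 21.
Then q_E = (98 - 2·21)/4 = 14.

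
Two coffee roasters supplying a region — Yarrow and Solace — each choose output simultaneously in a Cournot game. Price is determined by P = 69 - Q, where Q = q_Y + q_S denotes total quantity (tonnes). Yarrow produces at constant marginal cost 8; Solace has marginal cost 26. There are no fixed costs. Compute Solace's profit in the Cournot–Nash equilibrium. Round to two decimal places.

69.44

Yarrow's profit: π_Y = (69 - Q)q_Y - (8q_Y). Setting ∂π_Y/∂q_Y = 0: 61 - 2q_Y - (q_S) = 0.
Solace's profit: π_S = (69 - Q)q_S - (26q_S). Setting ∂π_S/∂q_S = 0: 43 - 2q_S - (q_Y) = 0.
Rearranging gives the reaction functions q_Y = (61 - q_S)/2 and q_S = (43 - q_Y)/2.
Solving the pair: q_Y = 79/3, q_S = 25/3.
Price P = 69 - 104/3 = 103/3.
Solace's profit: (103/3 - 26)·(25/3) = 625/9.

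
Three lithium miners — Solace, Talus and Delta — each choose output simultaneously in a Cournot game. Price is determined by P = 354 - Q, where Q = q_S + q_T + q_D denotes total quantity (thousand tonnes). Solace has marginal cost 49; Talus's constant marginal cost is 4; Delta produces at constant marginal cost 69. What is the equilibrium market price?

119

Solace's profit: π_S = (354 - Q)q_S - (49q_S). Setting ∂π_S/∂q_S = 0: 305 - 2q_S - (q_T + q_D) = 0.
Talus's first-order condition: 350 - 2q_T - (q_S + q_D) = 0.
Delta's profit: π_D = (354 - Q)q_D - (69q_D). Setting ∂π_D/∂q_D = 0: 285 - 2q_D - (q_S + q_T) = 0.
Adding the 3 conditions: 940 − 2Q − 2Q = 0, i.e. Q = 235.
Back-substituting: q_S = (305 − 235) = 70, q_T = (350 − 235) = 115, q_D = (285 − 235) = 50.
Total output Q = 235, so price P = 354 - 235 = 119.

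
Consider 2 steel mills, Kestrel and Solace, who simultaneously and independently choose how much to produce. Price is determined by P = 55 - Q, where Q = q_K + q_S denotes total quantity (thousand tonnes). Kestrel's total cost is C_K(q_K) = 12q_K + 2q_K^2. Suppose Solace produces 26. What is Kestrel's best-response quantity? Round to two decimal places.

With the rival's output fixed at 26, Kestrel's profit is π_K = (55 - 26 - q_K)q_K - (12q_K + 2q_K²) = (29 - q_K)q_K - (12q_K + 2q_K²).
∂π_K/∂q_K = 17 - 6q_K = 0, so q_K = 17/6.

2.83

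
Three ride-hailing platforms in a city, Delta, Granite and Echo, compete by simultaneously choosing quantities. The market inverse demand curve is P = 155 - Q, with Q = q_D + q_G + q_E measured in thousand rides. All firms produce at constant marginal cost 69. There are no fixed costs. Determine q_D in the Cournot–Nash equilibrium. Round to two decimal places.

21.50

Each firm earns π_i = (155 - Q)q_i - 69q_i.
Setting ∂π_i/∂q_i = 0 with rivals' quantities fixed: 86 - 2q_i - Σ_{j≠i} q_j = 0.
By symmetry each firm produces the same amount; substituting Σ_{j≠i} q_j = 2q_i yields q_i = 86/4 = 43/2.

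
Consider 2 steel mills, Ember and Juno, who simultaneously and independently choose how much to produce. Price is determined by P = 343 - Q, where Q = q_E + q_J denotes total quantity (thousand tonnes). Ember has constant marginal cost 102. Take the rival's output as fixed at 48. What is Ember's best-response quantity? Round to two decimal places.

96.50

With the rival's output fixed at 48, Ember's profit is π_E = (343 - 48 - q_E)q_E - (102q_E) = (295 - q_E)q_E - (102q_E).
∂π_E/∂q_E = 193 - 2q_E = 0, so q_E = 193/2.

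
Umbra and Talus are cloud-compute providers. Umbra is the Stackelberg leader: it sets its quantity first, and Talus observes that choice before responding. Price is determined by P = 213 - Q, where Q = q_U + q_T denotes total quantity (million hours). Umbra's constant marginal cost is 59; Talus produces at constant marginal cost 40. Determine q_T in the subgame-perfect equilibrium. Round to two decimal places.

The follower Talus best-responds to any q_U: π_T = (213 - Q)q_T - 40q_T.
Follower FOC: 173 - q_U - 2q_T = 0, so q_T(q_U) = (173 - q_U)/2.
Umbra substitutes q_T(q_U) into its own profit: π_U = q_U(213 - q_U - (173 - q_U)/2) - 59q_U = (253/2 - (1/2)q_U)q_U - 59q_U.
The leader's first-order condition 135/2 - q_U = 0 yields q_U = 135/2.
Then q_T = (173 - 135/2)/2 = 211/4.

52.75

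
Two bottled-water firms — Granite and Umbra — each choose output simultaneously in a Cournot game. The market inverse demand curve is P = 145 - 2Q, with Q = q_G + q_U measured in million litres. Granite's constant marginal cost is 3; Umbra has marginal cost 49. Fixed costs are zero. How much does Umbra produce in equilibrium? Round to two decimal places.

Granite's profit: π_G = (145 - 2Q)q_G - (3q_G). Setting ∂π_G/∂q_G = 0: 142 - 4q_G - 2(q_U) = 0.
Umbra's profit: π_U = (145 - 2Q)q_U - (49q_U). Setting ∂π_U/∂q_U = 0: 96 - 4q_U - 2(q_G) = 0.
Best responses: q_G = (142 - 2q_U)/4, q_U = (96 - 2q_G)/4.
Substituting one into the other gives q_G = 94/3 and q_U = 25/3.

8.33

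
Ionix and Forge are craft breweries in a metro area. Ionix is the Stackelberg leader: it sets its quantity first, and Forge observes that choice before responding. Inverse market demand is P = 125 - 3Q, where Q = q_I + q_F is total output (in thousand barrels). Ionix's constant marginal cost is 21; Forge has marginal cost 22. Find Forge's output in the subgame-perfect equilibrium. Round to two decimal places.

8.42

Solve by backward induction. Given q_I, the follower Forge maximises π_F = (125 - 3q_I - 3q_F)q_F - 22q_F.
Follower FOC: 103 - 3q_I - 6q_F = 0, so q_F(q_I) = (103 - 3q_I)/6.
The leader anticipates this reaction. Substituting into P = 125 - 3Q gives P = 147/2 - (3/2)q_I, so π_I = (147/2 - (3/2)q_I)q_I - 21q_I.
Leader FOC: 105/2 - 3q_I = 0, so q_I = 35/2.
Then q_F = (103 - 3·(35/2))/6 = 101/12.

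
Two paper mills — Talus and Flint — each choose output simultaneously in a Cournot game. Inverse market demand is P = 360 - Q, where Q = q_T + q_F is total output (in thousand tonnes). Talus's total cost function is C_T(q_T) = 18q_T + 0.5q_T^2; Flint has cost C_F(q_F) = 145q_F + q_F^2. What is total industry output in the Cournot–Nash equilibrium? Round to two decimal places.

Talus's profit: π_T = (360 - Q)q_T - (18q_T + (1/2)q_T²). Setting ∂π_T/∂q_T = 0: 342 - 3q_T - (q_F) = 0.
Flint's profit: π_F = (360 - Q)q_F - (145q_F + q_F²). Setting ∂π_F/∂q_F = 0: 215 - 4q_F - (q_T) = 0.
Rearranging gives the reaction functions q_T = (342 - q_F)/3 and q_F = (215 - q_T)/4.
Substituting one into the other gives q_T = 1153/11 and q_F = 303/11.
Total output Q = 1153/11 + 303/11 = 1456/11.

132.36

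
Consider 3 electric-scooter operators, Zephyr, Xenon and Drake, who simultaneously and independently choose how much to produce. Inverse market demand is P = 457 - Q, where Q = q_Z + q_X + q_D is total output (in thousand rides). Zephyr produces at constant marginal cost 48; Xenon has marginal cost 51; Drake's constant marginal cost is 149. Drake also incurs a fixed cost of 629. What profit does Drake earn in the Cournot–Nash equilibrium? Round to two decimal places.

113.56

Zephyr's profit: π_Z = (457 - Q)q_Z - (48q_Z). Setting ∂π_Z/∂q_Z = 0: 409 - 2q_Z - (q_X + q_D) = 0.
Xenon's first-order condition: 406 - 2q_X - (q_Z + q_D) = 0.
Drake's first-order condition: 308 - 2q_D - (q_Z + q_X) = 0.
Adding the 3 first-order conditions: 1123 − 4Q = 0, so Q = 1123/4.
Back-substituting: q_Z = (409 − 1123/4) = 513/4, q_X = (406 − 1123/4) = 501/4, q_D = (308 − 1123/4) = 109/4.
Price P = 457 - 1123/4 = 705/4.
Drake's profit: (705/4 - 149)·(109/4) - 629 = 1817/16.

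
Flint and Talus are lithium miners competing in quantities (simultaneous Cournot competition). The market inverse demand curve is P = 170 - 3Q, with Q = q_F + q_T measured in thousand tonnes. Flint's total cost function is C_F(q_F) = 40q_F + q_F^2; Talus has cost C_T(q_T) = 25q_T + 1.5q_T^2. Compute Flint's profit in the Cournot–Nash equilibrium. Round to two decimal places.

Flint's profit: π_F = (170 - 3Q)q_F - (40q_F + q_F²). Setting ∂π_F/∂q_F = 0: 130 - 8q_F - 3(q_T) = 0.
Talus's first-order condition: 145 - 9q_T - 3(q_F) = 0.
Best responses: q_F = (130 - 3q_T)/8, q_T = (145 - 3q_F)/9.
Solving the pair: q_F = 35/3, q_T = 110/9.
Price P = 170 - 3·(215/9) = 295/3.
Flint's profit: (295/3)·(35/3) - 40·(35/3) - (35/3)² = 544.4444.

544.44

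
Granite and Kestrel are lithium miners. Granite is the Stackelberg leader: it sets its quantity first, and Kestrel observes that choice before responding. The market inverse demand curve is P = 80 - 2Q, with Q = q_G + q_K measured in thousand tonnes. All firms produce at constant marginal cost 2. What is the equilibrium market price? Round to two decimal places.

21.50

The follower Kestrel best-responds to any q_G: π_K = (80 - 2Q)q_K - 2q_K.
Follower FOC: 78 - 2q_G - 4q_K = 0, so q_K(q_G) = (78 - 2q_G)/4.
Granite substitutes q_K(q_G) into its own profit: π_G = q_G(80 - 2q_G - (78 - 2q_G)/2) - 2q_G = (41 - q_G)q_G - 2q_G.
Maximising: ∂π_G/∂q_G = 39 - 2q_G = 0, giving q_G = 39/2.
Then q_K = (78 - 2·(39/2))/4 = 39/4.
Total output Q = 117/4, so price P = 80 - 2·(117/4) = 43/2.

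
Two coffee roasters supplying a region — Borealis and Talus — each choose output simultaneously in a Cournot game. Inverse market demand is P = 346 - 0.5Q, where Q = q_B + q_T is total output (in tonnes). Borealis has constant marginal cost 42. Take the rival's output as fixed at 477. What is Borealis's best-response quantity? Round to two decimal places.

With the rival's output fixed at 477, Borealis's profit is π_B = (346 - (1/2)·477 - (1/2)q_B)q_B - (42q_B) = (215/2 - (1/2)q_B)q_B - (42q_B).
∂π_B/∂q_B = 131/2 - q_B = 0, so q_B = 131/2.

65.50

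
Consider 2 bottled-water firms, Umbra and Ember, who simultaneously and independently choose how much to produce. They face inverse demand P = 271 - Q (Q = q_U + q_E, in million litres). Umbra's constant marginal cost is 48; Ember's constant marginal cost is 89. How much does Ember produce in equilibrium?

47

Umbra's profit: π_U = (271 - Q)q_U - (48q_U). Setting ∂π_U/∂q_U = 0: 223 - 2q_U - (q_E) = 0.
Ember's profit: π_E = (271 - Q)q_E - (89q_E). Setting ∂π_E/∂q_E = 0: 182 - 2q_E - (q_U) = 0.
Best responses: q_U = (223 - q_E)/2, q_E = (182 - q_U)/2.
Substituting one into the other gives q_U = 88 and q_E = 47.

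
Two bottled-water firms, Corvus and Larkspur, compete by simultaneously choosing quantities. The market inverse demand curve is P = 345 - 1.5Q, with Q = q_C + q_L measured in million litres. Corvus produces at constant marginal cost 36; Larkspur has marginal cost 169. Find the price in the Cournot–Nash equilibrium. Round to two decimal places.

183.33

Corvus's profit: π_C = (345 - 1.5Q)q_C - (36q_C). Setting ∂π_C/∂q_C = 0: 309 - 3q_C - (3/2)(q_L) = 0.
Larkspur's profit: π_L = (345 - 1.5Q)q_L - (169q_L). Setting ∂π_L/∂q_L = 0: 176 - 3q_L - (3/2)(q_C) = 0.
Rearranging gives the reaction functions q_C = (309 - (3/2)q_L)/3 and q_L = (176 - (3/2)q_C)/3.
Substituting one into the other gives q_C = 884/9 and q_L = 86/9.
Total output Q = 970/9, so price P = 345 - (3/2)·(970/9) = 550/3.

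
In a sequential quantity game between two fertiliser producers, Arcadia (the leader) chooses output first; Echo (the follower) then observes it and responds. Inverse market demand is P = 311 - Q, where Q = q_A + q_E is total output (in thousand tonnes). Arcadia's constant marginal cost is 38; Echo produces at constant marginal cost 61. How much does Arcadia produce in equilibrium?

Solve by backward induction. Given q_A, the follower Echo maximises π_E = (311 - q_A - q_E)q_E - 61q_E.
Setting the follower's marginal profit to zero, 250 - q_A - 2q_E = 0, i.e. q_E = (250 - q_A)/2.
Arcadia substitutes q_E(q_A) into its own profit: π_A = q_A(311 - q_A - (250 - q_A)/2) - 38q_A = (186 - (1/2)q_A)q_A - 38q_A.
Leader FOC: 148 - q_A = 0, so q_A = 148.
Then q_E = (250 - 148)/2 = 51.

148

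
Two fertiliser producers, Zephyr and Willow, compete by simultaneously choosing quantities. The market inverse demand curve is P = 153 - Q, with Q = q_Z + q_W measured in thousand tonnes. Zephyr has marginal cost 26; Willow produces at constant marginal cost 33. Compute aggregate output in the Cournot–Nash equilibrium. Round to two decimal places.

82.33

Zephyr's profit: π_Z = (153 - Q)q_Z - (26q_Z). Setting ∂π_Z/∂q_Z = 0: 127 - 2q_Z - (q_W) = 0.
Willow's first-order condition: 120 - 2q_W - (q_Z) = 0.
Best responses: q_Z = (127 - q_W)/2, q_W = (120 - q_Z)/2.
Substituting one into the other gives q_Z = 134/3 and q_W = 113/3.
Total output Q = 134/3 + 113/3 = 247/3.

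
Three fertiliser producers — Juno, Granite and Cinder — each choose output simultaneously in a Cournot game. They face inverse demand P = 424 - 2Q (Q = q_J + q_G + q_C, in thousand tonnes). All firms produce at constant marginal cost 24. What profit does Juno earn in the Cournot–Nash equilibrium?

A representative firm's profit is π_i = q_i(424 - 2Q) - 24q_i.
Setting ∂π_i/∂q_i = 0 with rivals' quantities fixed: 400 - 4q_i - 2·Σ_{j≠i} q_j = 0.
By symmetry each firm produces the same amount; substituting Σ_{j≠i} q_j = 2q_i yields q_i = 400/8 = 50.
Price P = 424 - 2·150 = 124.
Juno's profit: (124 - 24)·50 = 5000.

5000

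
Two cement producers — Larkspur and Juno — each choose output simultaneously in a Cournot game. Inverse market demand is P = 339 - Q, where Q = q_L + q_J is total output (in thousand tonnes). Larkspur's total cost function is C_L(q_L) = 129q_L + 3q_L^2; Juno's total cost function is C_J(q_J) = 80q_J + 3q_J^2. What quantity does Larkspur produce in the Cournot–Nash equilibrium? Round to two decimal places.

22.56

Larkspur's profit: π_L = (339 - Q)q_L - (129q_L + 3q_L²). Setting ∂π_L/∂q_L = 0: 210 - 8q_L - (q_J) = 0.
Juno's first-order condition: 259 - 8q_J - (q_L) = 0.
Rearranging gives the reaction functions q_L = (210 - q_J)/8 and q_J = (259 - q_L)/8.
Solving the pair: q_L = 203/9, q_J = 266/9.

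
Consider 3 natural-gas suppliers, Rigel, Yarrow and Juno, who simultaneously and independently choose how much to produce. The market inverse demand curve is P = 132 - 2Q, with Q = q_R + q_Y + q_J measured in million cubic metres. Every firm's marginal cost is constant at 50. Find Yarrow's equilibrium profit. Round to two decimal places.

A representative firm's profit is π_i = q_i(132 - 2Q) - 50q_i.
Setting ∂π_i/∂q_i = 0 with rivals' quantities fixed: 82 - 4q_i - 2·Σ_{j≠i} q_j = 0.
With identical firms every q_j equals q_i, so Σ_{j≠i} q_j = 2q_i and 82 = 8q_i, giving q_i = 41/4.
Price P = 132 - 2·(123/4) = 141/2.
Yarrow's profit: (141/2 - 50)·(41/4) = 1681/8.

210.13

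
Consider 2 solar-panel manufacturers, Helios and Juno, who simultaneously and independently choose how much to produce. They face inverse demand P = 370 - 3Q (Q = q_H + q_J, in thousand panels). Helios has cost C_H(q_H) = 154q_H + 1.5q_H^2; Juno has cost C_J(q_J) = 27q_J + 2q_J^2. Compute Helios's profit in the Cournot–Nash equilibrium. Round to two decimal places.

Helios's profit: π_H = (370 - 3Q)q_H - (154q_H + (3/2)q_H²). Setting ∂π_H/∂q_H = 0: 216 - 9q_H - 3(q_J) = 0.
Juno's profit: π_J = (370 - 3Q)q_J - (27q_J + 2q_J²). Setting ∂π_J/∂q_J = 0: 343 - 10q_J - 3(q_H) = 0.
Best responses: q_H = (216 - 3q_J)/9, q_J = (343 - 3q_H)/10.
Solving the pair: q_H = 377/27, q_J = 271/9.
Price P = 370 - 3·(1190/27) = 237.7778.
Helios's profit: 237.7778·(377/27) - 154·(377/27) - (3/2)(377/27)² = 877.3395.

877.34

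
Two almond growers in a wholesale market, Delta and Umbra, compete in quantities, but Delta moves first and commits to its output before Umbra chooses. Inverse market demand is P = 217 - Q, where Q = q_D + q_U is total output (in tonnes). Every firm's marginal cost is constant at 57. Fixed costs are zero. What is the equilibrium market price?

The follower Umbra best-responds to any q_D: π_U = (217 - Q)q_U - 57q_U.
Setting the follower's marginal profit to zero, 160 - q_D - 2q_U = 0, i.e. q_U = (160 - q_D)/2.
The leader anticipates this reaction. Substituting into P = 217 - Q gives P = 137 - (1/2)q_D, so π_D = (137 - (1/2)q_D)q_D - 57q_D.
Leader FOC: 80 - q_D = 0, so q_D = 80.
Then q_U = (160 - 80)/2 = 40.
Total output Q = 120, so price P = 217 - 120 = 97.

97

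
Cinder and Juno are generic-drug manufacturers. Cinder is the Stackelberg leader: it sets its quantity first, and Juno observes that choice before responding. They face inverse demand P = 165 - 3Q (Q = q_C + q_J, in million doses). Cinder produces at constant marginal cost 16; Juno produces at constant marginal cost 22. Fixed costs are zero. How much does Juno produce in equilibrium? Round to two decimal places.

10.92

Solve by backward induction. Given q_C, the follower Juno maximises π_J = (165 - 3q_C - 3q_J)q_J - 22q_J.
Setting the follower's marginal profit to zero, 143 - 3q_C - 6q_J = 0, i.e. q_J = (143 - 3q_C)/6.
Cinder substitutes q_J(q_C) into its own profit: π_C = q_C(165 - 3q_C - (143 - 3q_C)/2) - 16q_C = (187/2 - (3/2)q_C)q_C - 16q_C.
Maximising: ∂π_C/∂q_C = 155/2 - 3q_C = 0, giving q_C = 155/6.
Then q_J = (143 - 3·(155/6))/6 = 131/12.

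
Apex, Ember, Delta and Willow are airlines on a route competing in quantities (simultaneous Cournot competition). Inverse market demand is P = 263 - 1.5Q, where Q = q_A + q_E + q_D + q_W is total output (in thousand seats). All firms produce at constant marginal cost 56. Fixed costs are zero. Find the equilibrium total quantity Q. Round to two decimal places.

110.40

A representative firm's profit is π_i = q_i(263 - 1.5Q) - 56q_i.
Setting ∂π_i/∂q_i = 0 with rivals' quantities fixed: 207 - 3q_i - (3/2)·Σ_{j≠i} q_j = 0.
By symmetry each firm produces the same amount; substituting Σ_{j≠i} q_j = 3q_i yields q_i = 207/(15/2) = 138/5.
Total output Q = 138/5 + 138/5 + 138/5 + 138/5 = 552/5.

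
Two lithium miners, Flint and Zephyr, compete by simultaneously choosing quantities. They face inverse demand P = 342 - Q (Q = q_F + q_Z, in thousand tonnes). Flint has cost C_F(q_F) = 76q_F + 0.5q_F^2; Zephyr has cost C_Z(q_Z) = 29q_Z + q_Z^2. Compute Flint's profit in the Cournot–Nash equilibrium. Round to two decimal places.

6991.75

Flint's profit: π_F = (342 - Q)q_F - (76q_F + (1/2)q_F²). Setting ∂π_F/∂q_F = 0: 266 - 3q_F - (q_Z) = 0.
Zephyr's profit: π_Z = (342 - Q)q_Z - (29q_Z + q_Z²). Setting ∂π_Z/∂q_Z = 0: 313 - 4q_Z - (q_F) = 0.
Rearranging gives the reaction functions q_F = (266 - q_Z)/3 and q_Z = (313 - q_F)/4.
Solving the pair: q_F = 751/11, q_Z = 673/11.
Price P = 342 - 1424/11 = 212.5455.
Flint's profit: 212.5455·(751/11) - 76·(751/11) - (1/2)(751/11)² = 6991.7479.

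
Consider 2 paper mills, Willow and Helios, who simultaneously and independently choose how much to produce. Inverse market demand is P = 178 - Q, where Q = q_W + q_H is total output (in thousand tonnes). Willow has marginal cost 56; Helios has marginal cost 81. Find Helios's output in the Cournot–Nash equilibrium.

24

Willow's profit: π_W = (178 - Q)q_W - (56q_W). Setting ∂π_W/∂q_W = 0: 122 - 2q_W - (q_H) = 0.
Helios's profit: π_H = (178 - Q)q_H - (81q_H). Setting ∂π_H/∂q_H = 0: 97 - 2q_H - (q_W) = 0.
So q_W = (122 - q_H)/2 and q_H = (97 - q_W)/2.
Substituting one into the other gives q_W = 49 and q_H = 24.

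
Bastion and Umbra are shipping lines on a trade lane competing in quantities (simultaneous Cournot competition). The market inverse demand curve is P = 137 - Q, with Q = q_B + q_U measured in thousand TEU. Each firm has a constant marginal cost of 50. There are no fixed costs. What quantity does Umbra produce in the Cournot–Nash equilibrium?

A representative firm's profit is π_i = q_i(137 - Q) - 50q_i.
Setting ∂π_i/∂q_i = 0 with rivals' quantities fixed: 87 - 2q_i - q_j = 0.
With identical firms every q_j equals q_i, so q_j = q_i and 87 = 3q_i, giving q_i = 29.

29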